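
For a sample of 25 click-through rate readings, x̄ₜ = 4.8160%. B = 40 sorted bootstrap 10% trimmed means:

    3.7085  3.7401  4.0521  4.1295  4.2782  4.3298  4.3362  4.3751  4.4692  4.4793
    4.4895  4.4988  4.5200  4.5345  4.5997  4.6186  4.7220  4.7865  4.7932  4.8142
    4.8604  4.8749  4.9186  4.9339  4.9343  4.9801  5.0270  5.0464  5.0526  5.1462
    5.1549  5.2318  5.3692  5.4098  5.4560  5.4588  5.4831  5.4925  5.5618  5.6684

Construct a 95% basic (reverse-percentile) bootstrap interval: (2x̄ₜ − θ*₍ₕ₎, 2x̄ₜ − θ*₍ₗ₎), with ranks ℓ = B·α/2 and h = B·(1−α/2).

Percentile endpoints at ranks 1 and 39: θ*₍1₎ = 3.7085, θ*₍39₎ = 5.5618.
Basic interval reflects these around x̄ₜ:
  lower = 2 × 4.8160 − 5.5618 = 4.0702
  upper = 2 × 4.8160 − 3.7085 = 5.9235

(4.0702, 5.9235)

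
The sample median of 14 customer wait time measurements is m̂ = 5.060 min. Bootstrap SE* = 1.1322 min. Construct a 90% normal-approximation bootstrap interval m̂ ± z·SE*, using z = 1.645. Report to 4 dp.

(3.1975, 6.9225)

Margin = 1.645 × 1.1322 = 1.86247
Interval: 5.060 ± 1.86247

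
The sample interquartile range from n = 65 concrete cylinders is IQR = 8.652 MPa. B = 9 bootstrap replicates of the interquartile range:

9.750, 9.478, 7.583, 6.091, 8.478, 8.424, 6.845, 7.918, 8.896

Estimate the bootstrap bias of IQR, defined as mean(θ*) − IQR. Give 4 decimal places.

bias = −0.4894

mean(θ*) = (9.750 + 9.478 + 7.583 + 6.091 + 8.478 + 8.424 + 6.845 + 7.918 + 8.896) / 9 = 8.16256
bias = 8.16256 − 8.652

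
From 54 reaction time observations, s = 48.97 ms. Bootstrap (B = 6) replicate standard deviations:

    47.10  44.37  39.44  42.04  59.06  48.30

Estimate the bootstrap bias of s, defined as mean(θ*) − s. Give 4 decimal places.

bias = −2.2517

mean(θ*) = (47.10 + 44.37 + 39.44 + 42.04 + 59.06 + 48.30) / 6 = 46.71833
bias = 46.71833 − 48.97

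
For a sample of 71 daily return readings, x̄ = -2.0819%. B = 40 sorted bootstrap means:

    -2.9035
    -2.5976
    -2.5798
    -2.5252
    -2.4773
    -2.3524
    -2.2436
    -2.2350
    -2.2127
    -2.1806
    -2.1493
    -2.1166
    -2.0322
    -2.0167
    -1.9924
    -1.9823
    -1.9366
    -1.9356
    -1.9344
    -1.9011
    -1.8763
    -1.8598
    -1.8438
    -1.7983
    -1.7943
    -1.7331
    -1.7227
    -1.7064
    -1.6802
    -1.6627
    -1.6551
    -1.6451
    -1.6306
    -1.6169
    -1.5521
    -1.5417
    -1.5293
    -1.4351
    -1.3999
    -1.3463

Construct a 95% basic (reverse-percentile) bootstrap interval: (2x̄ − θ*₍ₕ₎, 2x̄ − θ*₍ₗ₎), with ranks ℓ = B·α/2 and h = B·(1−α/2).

(-2.7639, -1.2603)

Percentile endpoints at ranks 1 and 39: θ*₍1₎ = -2.9035, θ*₍39₎ = -1.3999.
Basic interval reflects these around x̄:
  lower = 2 × -2.0819 − -1.3999 = -2.7639
  upper = 2 × -2.0819 − -2.9035 = -1.2603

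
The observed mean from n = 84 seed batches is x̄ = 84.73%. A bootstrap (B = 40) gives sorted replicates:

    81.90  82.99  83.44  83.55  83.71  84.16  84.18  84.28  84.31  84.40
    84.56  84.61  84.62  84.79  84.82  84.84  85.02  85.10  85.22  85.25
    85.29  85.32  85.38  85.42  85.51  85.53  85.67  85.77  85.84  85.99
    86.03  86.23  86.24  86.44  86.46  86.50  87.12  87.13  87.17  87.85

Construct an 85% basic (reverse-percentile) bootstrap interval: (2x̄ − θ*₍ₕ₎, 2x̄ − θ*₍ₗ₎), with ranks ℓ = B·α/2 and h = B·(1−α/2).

(82.34, 86.02)

Percentile endpoints at ranks 3 and 37: θ*₍3₎ = 83.44, θ*₍37₎ = 87.12.
Basic interval reflects these around x̄:
  lower = 2 × 84.73 − 87.12 = 82.34
  upper = 2 × 84.73 − 83.44 = 86.02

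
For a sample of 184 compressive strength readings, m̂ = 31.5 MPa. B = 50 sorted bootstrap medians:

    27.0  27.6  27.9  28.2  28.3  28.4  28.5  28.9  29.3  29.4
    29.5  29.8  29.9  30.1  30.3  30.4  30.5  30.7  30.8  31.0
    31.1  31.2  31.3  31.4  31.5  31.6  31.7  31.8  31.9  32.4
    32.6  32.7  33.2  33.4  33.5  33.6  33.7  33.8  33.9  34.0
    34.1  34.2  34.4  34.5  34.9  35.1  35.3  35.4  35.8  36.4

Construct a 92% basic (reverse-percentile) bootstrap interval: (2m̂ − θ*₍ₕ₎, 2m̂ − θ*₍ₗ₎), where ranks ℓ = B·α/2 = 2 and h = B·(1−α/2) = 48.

(27.6, 35.4)

Percentile endpoints at ranks 2 and 48: θ*₍2₎ = 27.6, θ*₍48₎ = 35.4.
Basic interval reflects these around m̂:
  lower = 2 × 31.5 − 35.4 = 27.6
  upper = 2 × 31.5 − 27.6 = 35.4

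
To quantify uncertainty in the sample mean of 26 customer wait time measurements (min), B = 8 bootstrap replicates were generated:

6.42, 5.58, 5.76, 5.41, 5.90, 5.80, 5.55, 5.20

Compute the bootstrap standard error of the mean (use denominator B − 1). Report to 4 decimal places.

SE* = 0.3670

Bootstrap SE is the standard deviation of the 8 replicate means.
Mean of replicates: (6.42 + 5.58 + 5.76 + 5.41 + 5.90 + 5.80 + 5.55 + 5.20) / 8 = 45.62000 / 8 = 5.70250
Sum of squared deviations: (+0.71750)² + (−0.12250)² + (+0.05750)² + (−0.29250)² + (+0.19750)² + (+0.09750)² + (−0.15250)² + (−0.50250)² = 0.94295
Variance = 0.94295 / 7 = 0.13471
SE* = √0.13471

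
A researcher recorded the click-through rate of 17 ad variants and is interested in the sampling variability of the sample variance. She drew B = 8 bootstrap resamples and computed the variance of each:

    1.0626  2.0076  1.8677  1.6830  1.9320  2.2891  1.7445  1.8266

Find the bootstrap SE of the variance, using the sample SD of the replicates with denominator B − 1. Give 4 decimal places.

Bootstrap SE is the standard deviation of the 8 replicate variances.
Mean of replicates: (1.0626 + 2.0076 + 1.8677 + 1.6830 + 1.9320 + 2.2891 + 1.7445 + 1.8266) / 8 = 14.41310 / 8 = 1.80164
Sum of squared deviations: (−0.73904)² + (+0.20596)² + (+0.06606)² + (−0.11864)² + (+0.13036)² + (+0.48746)² + (−0.05714)² + (+0.02496)² = 0.86554
Variance = 0.86554 / 7 = 0.12365
SE* = √0.12365

SE* = 0.3516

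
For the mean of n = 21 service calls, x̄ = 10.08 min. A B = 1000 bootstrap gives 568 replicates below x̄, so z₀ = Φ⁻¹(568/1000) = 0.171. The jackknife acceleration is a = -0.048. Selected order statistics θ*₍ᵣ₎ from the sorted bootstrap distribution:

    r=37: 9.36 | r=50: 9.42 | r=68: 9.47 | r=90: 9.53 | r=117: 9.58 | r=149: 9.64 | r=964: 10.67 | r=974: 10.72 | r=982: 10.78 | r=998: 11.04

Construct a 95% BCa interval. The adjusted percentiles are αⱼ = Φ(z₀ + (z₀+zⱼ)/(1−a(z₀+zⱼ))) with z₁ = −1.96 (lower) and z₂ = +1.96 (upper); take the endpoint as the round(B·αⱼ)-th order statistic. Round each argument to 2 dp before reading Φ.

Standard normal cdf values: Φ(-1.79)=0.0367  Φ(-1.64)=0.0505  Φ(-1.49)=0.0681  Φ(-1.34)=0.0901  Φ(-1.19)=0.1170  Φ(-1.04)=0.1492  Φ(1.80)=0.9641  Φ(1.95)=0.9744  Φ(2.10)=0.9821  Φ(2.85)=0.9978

Lower: z₀ + z₁ = 0.171 + (-1.960) = -1.789; 1 − a(z₀+z₁) = 1 − (-0.048)(-1.789) = 0.9141; argument = 0.171 + (-1.789)/0.9141 = -1.7861 → -1.79.
α₁ = Φ(-1.79) = 0.0367; rank = round(1000 × 0.0367) = 37; θ*₍37₎ = 9.36.
Upper: z₀ + z₂ = 2.131; 1 − a(z₀+z₂) = 1.1023; argument = 2.1043 → 2.10; α₂ = 0.9821; rank = 982; θ*₍982₎ = 10.78.

(9.36, 10.78)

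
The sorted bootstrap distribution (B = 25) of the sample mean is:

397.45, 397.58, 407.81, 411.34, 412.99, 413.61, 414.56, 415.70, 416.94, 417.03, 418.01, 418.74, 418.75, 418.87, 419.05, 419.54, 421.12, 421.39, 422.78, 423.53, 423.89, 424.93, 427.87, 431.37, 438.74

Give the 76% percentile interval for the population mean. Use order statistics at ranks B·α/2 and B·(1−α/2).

α = 0.24; lower rank = 25 × 0.120 = 3; upper rank = 25 × 0.880 = 22.
The 3rd smallest replicate is 407.81; the 22nd is 424.93.

(407.81, 424.93)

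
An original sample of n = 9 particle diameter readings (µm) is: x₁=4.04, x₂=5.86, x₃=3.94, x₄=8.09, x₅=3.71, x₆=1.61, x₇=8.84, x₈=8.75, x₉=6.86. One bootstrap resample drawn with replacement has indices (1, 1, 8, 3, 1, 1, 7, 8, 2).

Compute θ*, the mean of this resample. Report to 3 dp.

θ* = 5.811

Resample values: 4.04, 4.04, 8.75, 3.94, 4.04, 4.04, 8.84, 8.75, 5.86.
Mean = (4.04 + 4.04 + 8.75 + 3.94 + 4.04 + 4.04 + 8.84 + 8.75 + 5.86) / 9 = 52.300 / 9 = 5.811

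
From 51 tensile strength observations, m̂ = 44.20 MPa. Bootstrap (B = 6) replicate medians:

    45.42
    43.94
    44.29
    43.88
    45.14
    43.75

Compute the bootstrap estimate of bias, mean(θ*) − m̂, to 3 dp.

mean(θ*) = (45.42 + 43.94 + 44.29 + 43.88 + 45.14 + 43.75) / 6 = 44.4033
bias = 44.4033 − 44.20

bias = +0.203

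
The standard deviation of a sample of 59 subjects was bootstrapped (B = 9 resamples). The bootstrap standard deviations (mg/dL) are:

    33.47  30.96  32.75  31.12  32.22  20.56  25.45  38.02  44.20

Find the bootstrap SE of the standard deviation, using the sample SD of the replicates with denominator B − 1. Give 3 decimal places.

SE* = 6.740

Bootstrap SE is the standard deviation of the 9 replicate standard deviations.
Mean of replicates: (33.47 + 30.96 + 32.75 + 31.12 + 32.22 + 20.56 + 25.45 + 38.02 + 44.20) / 9 = 288.7500 / 9 = 32.0833
Sum of squared deviations: (+1.3867)² + (−1.1233)² + (+0.6667)² + (−0.9633)² + (+0.1367)² + (−11.5233)² + (−6.6333)² + (+5.9367)² + (+12.1167)² = 363.4218
Variance = 363.4218 / 8 = 45.4277
SE* = √45.4277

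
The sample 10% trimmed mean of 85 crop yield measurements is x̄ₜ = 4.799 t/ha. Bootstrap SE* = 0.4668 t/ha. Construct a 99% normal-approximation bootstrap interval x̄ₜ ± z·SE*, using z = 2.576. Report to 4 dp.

Margin = 2.576 × 0.4668 = 1.20248
Interval: 4.799 ± 1.20248

(3.5965, 6.0015)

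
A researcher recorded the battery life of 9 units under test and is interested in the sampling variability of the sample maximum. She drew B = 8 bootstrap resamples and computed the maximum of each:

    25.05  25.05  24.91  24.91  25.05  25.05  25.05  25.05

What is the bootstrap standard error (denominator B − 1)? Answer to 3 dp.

Bootstrap SE is the standard deviation of the 8 replicate maximums.
Mean of replicates: (25.05 + 25.05 + 24.91 + 24.91 + 25.05 + 25.05 + 25.05 + 25.05) / 8 = 200.1200 / 8 = 25.0150
Sum of squared deviations: (+0.0350)² + (+0.0350)² + (−0.1050)² + (−0.1050)² + (+0.0350)² + (+0.0350)² + (+0.0350)² + (+0.0350)² = 0.0294
Variance = 0.0294 / 7 = 0.0042
SE* = √0.0042

SE* = 0.065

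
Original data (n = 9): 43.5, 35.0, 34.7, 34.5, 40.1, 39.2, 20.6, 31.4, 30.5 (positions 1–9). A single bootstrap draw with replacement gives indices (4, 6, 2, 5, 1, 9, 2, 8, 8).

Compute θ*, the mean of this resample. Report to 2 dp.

Resample values: 34.5, 39.2, 35.0, 40.1, 43.5, 30.5, 35.0, 31.4, 31.4.
Mean = (34.5 + 39.2 + 35.0 + 40.1 + 43.5 + 30.5 + 35.0 + 31.4 + 31.4) / 9 = 320.60 / 9 = 35.62

θ* = 35.62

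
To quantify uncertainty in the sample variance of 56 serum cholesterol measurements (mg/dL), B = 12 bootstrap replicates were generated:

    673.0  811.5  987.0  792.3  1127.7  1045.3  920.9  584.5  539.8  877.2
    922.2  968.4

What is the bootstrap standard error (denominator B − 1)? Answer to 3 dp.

SE* = 181.327

Bootstrap SE is the standard deviation of the 12 replicate variances.
Mean of replicates: (673.0 + 811.5 + 987.0 + 792.3 + 1127.7 + 1045.3 + 920.9 + 584.5 + 539.8 + 877.2 + 922.2 + 968.4) / 12 = 10249.8000 / 12 = 854.1500
Sum of squared deviations: (−181.1500)² + (−42.6500)² + (+132.8500)² + (−61.8500)² + (+273.5500)² + (+191.1500)² + (+66.7500)² + (−269.6500)² + (−314.3500)² + (+23.0500)² + (+68.0500)² + (+114.2500)² = 361674.5900
Variance = 361674.5900 / 11 = 32879.5082
SE* = √32879.5082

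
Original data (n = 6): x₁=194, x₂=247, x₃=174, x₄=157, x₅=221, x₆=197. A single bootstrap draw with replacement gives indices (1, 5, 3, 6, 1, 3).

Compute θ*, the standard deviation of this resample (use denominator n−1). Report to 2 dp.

Resample values: 194, 221, 174, 197, 194, 174.
Mean = 192.3333; sum of squared deviations = 1521.3333
s² = 1521.3333 / 5 = 304.2667
s = √304.2667 = 17.44

θ* = 17.44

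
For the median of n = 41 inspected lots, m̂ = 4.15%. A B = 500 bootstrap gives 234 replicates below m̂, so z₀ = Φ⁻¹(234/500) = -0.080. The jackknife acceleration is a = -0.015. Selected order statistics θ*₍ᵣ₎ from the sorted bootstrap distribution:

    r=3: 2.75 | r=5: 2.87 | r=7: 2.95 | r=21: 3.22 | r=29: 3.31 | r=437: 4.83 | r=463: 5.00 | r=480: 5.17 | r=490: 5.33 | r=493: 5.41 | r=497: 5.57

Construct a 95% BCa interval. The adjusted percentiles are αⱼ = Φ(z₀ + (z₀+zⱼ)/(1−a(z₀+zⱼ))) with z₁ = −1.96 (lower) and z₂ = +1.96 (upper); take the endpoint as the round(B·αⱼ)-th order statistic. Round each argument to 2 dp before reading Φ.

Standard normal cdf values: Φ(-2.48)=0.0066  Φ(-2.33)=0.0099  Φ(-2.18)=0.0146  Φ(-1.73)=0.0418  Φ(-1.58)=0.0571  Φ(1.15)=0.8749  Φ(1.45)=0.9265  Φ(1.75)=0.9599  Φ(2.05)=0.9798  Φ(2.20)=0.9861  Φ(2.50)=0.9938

(2.95, 5.17)

Lower: z₀ + z₁ = -0.080 + (-1.960) = -2.040; 1 − a(z₀+z₁) = 1 − (-0.015)(-2.040) = 0.9694; argument = -0.080 + (-2.040)/0.9694 = -2.1844 → -2.18.
α₁ = Φ(-2.18) = 0.0146; rank = round(500 × 0.0146) = 7; θ*₍7₎ = 2.95.
Upper: z₀ + z₂ = 1.880; 1 − a(z₀+z₂) = 1.0282; argument = 1.7484 → 1.75; α₂ = 0.9599; rank = 480; θ*₍480₎ = 5.17.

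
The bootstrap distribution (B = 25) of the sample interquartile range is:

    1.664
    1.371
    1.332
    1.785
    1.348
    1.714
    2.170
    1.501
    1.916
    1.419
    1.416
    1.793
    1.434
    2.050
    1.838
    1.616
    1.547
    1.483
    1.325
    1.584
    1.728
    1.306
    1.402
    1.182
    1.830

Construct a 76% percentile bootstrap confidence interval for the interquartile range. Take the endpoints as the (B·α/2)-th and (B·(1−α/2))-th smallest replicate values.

(1.325, 1.838)

Sorted replicates: 1.182, 1.306, 1.325, 1.332, 1.348, 1.371, 1.402, 1.416, 1.419, 1.434, 1.483, 1.501, 1.547, 1.584, 1.616, 1.664, 1.714, 1.728, 1.785, 1.793, 1.830, 1.838, 1.916, 2.050, 2.170
α = 0.24; lower rank = 25 × 0.120 = 3; upper rank = 25 × 0.880 = 22.
The 3rd smallest replicate is 1.325; the 22nd is 1.838.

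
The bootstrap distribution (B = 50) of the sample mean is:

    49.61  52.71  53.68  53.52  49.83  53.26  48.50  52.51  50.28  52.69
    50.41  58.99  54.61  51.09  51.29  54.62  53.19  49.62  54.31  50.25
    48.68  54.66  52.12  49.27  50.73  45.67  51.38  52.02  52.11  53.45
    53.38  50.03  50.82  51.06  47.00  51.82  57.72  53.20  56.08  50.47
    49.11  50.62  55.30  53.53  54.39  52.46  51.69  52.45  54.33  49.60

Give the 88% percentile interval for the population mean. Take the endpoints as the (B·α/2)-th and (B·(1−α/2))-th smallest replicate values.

(48.50, 55.30)

Sorted replicates: 45.67, 47.00, 48.50, 48.68, 49.11, 49.27, 49.60, 49.61, 49.62, 49.83, 50.03, 50.25, 50.28, 50.41, 50.47, 50.62, 50.73, 50.82, 51.06, 51.09, 51.29, 51.38, 51.69, 51.82, 52.02, 52.11, 52.12, 52.45, 52.46, 52.51, 52.69, 52.71, 53.19, 53.20, 53.26, 53.38, 53.45, 53.52, 53.53, 53.68, 54.31, 54.33, 54.39, 54.61, 54.62, 54.66, 55.30, 56.08, 57.72, 58.99
α = 0.12; lower rank = 50 × 0.060 = 3; upper rank = 50 × 0.940 = 47.
The 3rd smallest replicate is 48.50; the 47th is 55.30.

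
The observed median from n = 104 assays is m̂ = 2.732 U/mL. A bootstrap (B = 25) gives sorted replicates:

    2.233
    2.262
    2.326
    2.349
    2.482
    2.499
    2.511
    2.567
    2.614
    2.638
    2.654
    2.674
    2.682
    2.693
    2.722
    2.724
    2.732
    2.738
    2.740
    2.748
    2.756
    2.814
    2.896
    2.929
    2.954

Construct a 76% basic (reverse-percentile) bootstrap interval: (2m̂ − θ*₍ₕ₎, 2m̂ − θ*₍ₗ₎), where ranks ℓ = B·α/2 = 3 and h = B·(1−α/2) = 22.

Percentile endpoints at ranks 3 and 22: θ*₍3₎ = 2.326, θ*₍22₎ = 2.814.
Basic interval reflects these around m̂:
  lower = 2 × 2.732 − 2.814 = 2.650
  upper = 2 × 2.732 − 2.326 = 3.138

(2.650, 3.138)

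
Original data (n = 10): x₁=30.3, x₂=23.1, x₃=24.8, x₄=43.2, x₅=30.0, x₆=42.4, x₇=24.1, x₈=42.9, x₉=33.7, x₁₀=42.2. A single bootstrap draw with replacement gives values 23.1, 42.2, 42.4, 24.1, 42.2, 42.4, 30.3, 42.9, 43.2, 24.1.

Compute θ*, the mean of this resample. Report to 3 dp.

θ* = 35.690

Mean = (23.1 + 42.2 + 42.4 + 24.1 + 42.2 + 42.4 + 30.3 + 42.9 + 43.2 + 24.1) / 10 = 356.90 / 10 = 35.690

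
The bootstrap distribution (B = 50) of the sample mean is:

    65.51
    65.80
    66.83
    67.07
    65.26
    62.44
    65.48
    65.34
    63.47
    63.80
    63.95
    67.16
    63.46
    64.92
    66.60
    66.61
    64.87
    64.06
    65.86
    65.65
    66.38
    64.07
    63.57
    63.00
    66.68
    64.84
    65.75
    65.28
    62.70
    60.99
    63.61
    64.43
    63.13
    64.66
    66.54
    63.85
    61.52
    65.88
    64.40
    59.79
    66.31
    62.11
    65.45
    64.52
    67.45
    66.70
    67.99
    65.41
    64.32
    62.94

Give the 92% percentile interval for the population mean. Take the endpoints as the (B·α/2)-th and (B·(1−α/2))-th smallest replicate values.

(60.99, 67.16)

Sorted replicates: 59.79, 60.99, 61.52, 62.11, 62.44, 62.70, 62.94, 63.00, 63.13, 63.46, 63.47, 63.57, 63.61, 63.80, 63.85, 63.95, 64.06, 64.07, 64.32, 64.40, 64.43, 64.52, 64.66, 64.84, 64.87, 64.92, 65.26, 65.28, 65.34, 65.41, 65.45, 65.48, 65.51, 65.65, 65.75, 65.80, 65.86, 65.88, 66.31, 66.38, 66.54, 66.60, 66.61, 66.68, 66.70, 66.83, 67.07, 67.16, 67.45, 67.99
α = 0.08; lower rank = 50 × 0.040 = 2; upper rank = 50 × 0.960 = 48.
The 2nd smallest replicate is 60.99; the 48th is 67.16.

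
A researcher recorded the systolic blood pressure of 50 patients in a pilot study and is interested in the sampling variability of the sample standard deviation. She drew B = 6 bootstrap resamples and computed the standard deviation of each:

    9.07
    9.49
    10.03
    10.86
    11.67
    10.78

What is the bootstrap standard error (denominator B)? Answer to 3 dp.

SE* = 0.881

Bootstrap SE is the standard deviation of the 6 replicate standard deviations.
Mean of replicates: (9.07 + 9.49 + 10.03 + 10.86 + 11.67 + 10.78) / 6 = 61.9000 / 6 = 10.3167
Sum of squared deviations: (−1.2467)² + (−0.8267)² + (−0.2867)² + (+0.5433)² + (+1.3533)² + (+0.4633)² = 4.6611
Variance = 4.6611 / 6 = 0.7769
SE* = √0.7769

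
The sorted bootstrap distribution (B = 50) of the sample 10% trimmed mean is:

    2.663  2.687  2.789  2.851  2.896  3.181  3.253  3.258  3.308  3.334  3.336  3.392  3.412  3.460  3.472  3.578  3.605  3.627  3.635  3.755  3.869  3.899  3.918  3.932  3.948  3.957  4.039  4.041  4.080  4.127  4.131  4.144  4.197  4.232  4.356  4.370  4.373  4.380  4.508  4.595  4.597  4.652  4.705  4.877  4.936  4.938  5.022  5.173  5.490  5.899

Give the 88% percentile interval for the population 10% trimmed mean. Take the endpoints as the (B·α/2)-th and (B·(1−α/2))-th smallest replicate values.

α = 0.12; lower rank = 50 × 0.060 = 3; upper rank = 50 × 0.940 = 47.
The 3rd smallest replicate is 2.789; the 47th is 5.022.

(2.789, 5.022)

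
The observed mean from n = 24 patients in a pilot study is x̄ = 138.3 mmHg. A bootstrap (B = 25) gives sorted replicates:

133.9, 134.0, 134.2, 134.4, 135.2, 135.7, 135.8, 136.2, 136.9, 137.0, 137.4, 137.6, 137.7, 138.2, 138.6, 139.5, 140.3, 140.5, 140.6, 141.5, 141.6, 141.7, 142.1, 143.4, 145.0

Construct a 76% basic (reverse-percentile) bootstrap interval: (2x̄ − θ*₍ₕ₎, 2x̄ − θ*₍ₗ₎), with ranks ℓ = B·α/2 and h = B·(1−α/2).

(134.9, 142.4)

Percentile endpoints at ranks 3 and 22: θ*₍3₎ = 134.2, θ*₍22₎ = 141.7.
Basic interval reflects these around x̄:
  lower = 2 × 138.3 − 141.7 = 134.9
  upper = 2 × 138.3 − 134.2 = 142.4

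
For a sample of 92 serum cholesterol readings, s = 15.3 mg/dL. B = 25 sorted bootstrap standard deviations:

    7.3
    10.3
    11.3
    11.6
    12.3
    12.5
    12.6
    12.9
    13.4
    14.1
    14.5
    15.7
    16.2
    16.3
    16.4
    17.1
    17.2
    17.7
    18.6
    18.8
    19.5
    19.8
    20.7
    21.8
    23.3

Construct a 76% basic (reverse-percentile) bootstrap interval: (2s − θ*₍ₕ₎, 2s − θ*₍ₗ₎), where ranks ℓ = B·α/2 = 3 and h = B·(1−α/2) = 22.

(10.8, 19.3)

Percentile endpoints at ranks 3 and 22: θ*₍3₎ = 11.3, θ*₍22₎ = 19.8.
Basic interval reflects these around s:
  lower = 2 × 15.3 − 19.8 = 10.8
  upper = 2 × 15.3 − 11.3 = 19.3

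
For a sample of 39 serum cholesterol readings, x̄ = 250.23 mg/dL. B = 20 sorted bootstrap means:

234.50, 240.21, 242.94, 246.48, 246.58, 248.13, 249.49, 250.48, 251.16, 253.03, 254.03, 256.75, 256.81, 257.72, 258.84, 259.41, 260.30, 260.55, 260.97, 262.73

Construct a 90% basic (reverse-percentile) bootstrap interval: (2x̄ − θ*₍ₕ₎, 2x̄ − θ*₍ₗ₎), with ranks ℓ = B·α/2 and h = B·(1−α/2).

(239.49, 265.96)

Percentile endpoints at ranks 1 and 19: θ*₍1₎ = 234.50, θ*₍19₎ = 260.97.
Basic interval reflects these around x̄:
  lower = 2 × 250.23 − 260.97 = 239.49
  upper = 2 × 250.23 − 234.50 = 265.96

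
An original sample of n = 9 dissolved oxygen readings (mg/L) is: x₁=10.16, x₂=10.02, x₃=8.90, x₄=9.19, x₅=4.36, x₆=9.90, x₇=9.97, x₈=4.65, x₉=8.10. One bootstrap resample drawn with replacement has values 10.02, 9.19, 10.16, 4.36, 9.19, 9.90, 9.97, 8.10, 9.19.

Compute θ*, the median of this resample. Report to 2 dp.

Sorted: 4.36, 8.10, 9.19, 9.19, 9.19, 9.90, 9.97, 10.02, 10.16
Median = middle value = 9.19

θ* = 9.19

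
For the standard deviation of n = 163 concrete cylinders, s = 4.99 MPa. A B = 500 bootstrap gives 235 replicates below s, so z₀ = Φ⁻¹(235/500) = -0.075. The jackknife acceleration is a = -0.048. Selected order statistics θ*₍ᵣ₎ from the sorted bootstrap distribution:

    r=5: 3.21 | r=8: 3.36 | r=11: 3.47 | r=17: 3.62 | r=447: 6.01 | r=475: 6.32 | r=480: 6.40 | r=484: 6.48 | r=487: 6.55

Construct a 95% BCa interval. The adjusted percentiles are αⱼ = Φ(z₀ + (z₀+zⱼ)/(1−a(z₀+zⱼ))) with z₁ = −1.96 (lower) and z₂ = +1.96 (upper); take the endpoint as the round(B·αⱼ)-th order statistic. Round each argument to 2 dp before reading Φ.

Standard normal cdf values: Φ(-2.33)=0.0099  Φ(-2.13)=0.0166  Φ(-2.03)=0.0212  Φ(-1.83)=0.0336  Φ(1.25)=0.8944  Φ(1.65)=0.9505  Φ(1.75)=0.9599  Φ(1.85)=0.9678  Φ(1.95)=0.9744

Lower: z₀ + z₁ = -0.075 + (-1.960) = -2.035; 1 − a(z₀+z₁) = 1 − (-0.048)(-2.035) = 0.9023; argument = -0.075 + (-2.035)/0.9023 = -2.3303 → -2.33.
α₁ = Φ(-2.33) = 0.0099; rank = round(500 × 0.0099) = 5; θ*₍5₎ = 3.21.
Upper: z₀ + z₂ = 1.885; 1 − a(z₀+z₂) = 1.0905; argument = 1.6536 → 1.65; α₂ = 0.9505; rank = 475; θ*₍475₎ = 6.32.

(3.21, 6.32)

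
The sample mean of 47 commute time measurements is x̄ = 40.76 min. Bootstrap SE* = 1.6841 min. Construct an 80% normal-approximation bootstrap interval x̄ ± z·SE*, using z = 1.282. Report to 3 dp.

Margin = 1.282 × 1.6841 = 2.1590
Interval: 40.76 ± 2.1590

(38.601, 42.919)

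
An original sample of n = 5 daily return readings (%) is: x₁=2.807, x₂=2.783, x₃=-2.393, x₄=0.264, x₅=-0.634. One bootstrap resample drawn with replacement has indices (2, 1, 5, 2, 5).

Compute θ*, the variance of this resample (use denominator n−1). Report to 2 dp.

θ* = 3.52

Resample values: 2.783, 2.807, -0.634, 2.783, -0.634.
Mean = 1.4210; sum of squared deviations = 14.0771
s² = 14.0771 / 4 = 3.5193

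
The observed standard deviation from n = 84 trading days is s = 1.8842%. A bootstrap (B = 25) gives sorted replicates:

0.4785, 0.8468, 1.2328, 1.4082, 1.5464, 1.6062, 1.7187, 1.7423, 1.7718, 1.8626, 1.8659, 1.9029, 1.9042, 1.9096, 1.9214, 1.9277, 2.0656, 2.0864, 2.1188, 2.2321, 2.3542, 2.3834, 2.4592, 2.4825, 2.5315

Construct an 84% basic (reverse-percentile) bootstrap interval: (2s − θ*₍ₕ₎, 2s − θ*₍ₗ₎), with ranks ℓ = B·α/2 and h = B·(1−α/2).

(1.3092, 2.9216)

Percentile endpoints at ranks 2 and 23: θ*₍2₎ = 0.8468, θ*₍23₎ = 2.4592.
Basic interval reflects these around s:
  lower = 2 × 1.8842 − 2.4592 = 1.3092
  upper = 2 × 1.8842 − 0.8468 = 2.9216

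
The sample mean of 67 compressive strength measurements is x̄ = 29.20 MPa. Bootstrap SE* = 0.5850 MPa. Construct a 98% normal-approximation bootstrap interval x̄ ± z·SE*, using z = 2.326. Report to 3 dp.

Margin = 2.326 × 0.5850 = 1.3607
Interval: 29.20 ± 1.3607

(27.839, 30.561)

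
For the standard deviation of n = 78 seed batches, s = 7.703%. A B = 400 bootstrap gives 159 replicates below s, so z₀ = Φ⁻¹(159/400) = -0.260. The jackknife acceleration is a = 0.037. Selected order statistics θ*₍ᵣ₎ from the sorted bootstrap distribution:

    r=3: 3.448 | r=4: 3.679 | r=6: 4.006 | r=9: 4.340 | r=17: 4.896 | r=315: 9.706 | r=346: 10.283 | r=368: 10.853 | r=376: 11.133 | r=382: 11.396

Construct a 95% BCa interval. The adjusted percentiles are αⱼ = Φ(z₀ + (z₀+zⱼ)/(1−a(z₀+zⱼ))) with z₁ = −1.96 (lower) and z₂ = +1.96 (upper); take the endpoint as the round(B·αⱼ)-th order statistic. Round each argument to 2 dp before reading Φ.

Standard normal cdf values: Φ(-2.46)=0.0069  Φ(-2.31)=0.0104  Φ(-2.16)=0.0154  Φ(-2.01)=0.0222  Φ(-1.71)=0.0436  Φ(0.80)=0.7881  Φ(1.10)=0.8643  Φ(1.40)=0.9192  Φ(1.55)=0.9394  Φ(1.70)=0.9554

Lower: z₀ + z₁ = -0.260 + (-1.960) = -2.220; 1 − a(z₀+z₁) = 1 − (0.037)(-2.220) = 1.0821; argument = -0.260 + (-2.220)/1.0821 = -2.3115 → -2.31.
α₁ = Φ(-2.31) = 0.0104; rank = round(400 × 0.0104) = 4; θ*₍4₎ = 3.679.
Upper: z₀ + z₂ = 1.700; 1 − a(z₀+z₂) = 0.9371; argument = 1.5541 → 1.55; α₂ = 0.9394; rank = 376; θ*₍376₎ = 11.133.

(3.679, 11.133)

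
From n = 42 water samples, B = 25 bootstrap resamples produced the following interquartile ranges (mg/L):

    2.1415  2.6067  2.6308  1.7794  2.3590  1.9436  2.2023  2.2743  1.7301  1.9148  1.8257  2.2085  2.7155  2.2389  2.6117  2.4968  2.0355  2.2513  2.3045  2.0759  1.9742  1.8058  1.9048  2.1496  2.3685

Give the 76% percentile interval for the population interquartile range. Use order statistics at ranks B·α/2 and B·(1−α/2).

Sorted replicates: 1.7301, 1.7794, 1.8058, 1.8257, 1.9048, 1.9148, 1.9436, 1.9742, 2.0355, 2.0759, 2.1415, 2.1496, 2.2023, 2.2085, 2.2389, 2.2513, 2.2743, 2.3045, 2.3590, 2.3685, 2.4968, 2.6067, 2.6117, 2.6308, 2.7155
α = 0.24; lower rank = 25 × 0.120 = 3; upper rank = 25 × 0.880 = 22.
The 3rd smallest replicate is 1.8058; the 22nd is 2.6067.

(1.8058, 2.6067)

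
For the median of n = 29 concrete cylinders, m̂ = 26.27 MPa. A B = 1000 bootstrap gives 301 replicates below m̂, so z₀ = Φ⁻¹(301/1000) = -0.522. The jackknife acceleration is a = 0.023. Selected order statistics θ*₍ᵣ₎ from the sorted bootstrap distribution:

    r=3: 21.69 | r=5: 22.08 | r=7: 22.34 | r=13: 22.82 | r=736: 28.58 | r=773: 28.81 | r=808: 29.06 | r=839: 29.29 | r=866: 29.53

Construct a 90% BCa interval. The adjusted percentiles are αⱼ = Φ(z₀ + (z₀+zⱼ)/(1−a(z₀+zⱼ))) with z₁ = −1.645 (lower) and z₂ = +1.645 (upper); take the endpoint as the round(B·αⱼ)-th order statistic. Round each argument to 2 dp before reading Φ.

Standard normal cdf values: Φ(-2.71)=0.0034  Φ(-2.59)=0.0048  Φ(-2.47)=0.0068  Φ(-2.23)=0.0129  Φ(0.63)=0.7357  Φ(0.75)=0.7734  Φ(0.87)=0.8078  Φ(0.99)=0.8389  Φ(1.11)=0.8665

Lower: z₀ + z₁ = -0.522 + (-1.645) = -2.167; 1 − a(z₀+z₁) = 1 − (0.023)(-2.167) = 1.0498; argument = -0.522 + (-2.167)/1.0498 = -2.5861 → -2.59.
α₁ = Φ(-2.59) = 0.0048; rank = round(1000 × 0.0048) = 5; θ*₍5₎ = 22.08.
Upper: z₀ + z₂ = 1.123; 1 − a(z₀+z₂) = 0.9742; argument = 0.6308 → 0.63; α₂ = 0.7357; rank = 736; θ*₍736₎ = 28.58.

(22.08, 28.58)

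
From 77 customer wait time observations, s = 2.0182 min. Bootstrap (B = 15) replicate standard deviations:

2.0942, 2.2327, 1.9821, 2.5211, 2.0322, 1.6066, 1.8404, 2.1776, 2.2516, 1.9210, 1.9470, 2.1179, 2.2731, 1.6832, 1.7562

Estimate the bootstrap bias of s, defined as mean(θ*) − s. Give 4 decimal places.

bias = +0.0109

mean(θ*) = (2.0942 + 2.2327 + 1.9821 + 2.5211 + 2.0322 + 1.6066 + 1.8404 + 2.1776 + 2.2516 + 1.9210 + 1.9470 + 2.1179 + 2.2731 + 1.6832 + 1.7562) / 15 = 2.02913
bias = 2.02913 − 2.0182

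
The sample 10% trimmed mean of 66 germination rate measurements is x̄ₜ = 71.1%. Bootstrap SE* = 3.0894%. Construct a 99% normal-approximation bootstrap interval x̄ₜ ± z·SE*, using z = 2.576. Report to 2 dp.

Margin = 2.576 × 3.0894 = 7.958
Interval: 71.1 ± 7.958

(63.14, 79.06)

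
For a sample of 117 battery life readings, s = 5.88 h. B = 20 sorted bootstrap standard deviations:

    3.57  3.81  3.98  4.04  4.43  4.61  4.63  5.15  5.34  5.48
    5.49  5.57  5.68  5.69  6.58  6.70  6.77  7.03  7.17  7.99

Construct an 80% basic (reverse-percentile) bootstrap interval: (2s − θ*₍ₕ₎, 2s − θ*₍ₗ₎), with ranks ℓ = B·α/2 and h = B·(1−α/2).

Percentile endpoints at ranks 2 and 18: θ*₍2₎ = 3.81, θ*₍18₎ = 7.03.
Basic interval reflects these around s:
  lower = 2 × 5.88 − 7.03 = 4.73
  upper = 2 × 5.88 − 3.81 = 7.95

(4.73, 7.95)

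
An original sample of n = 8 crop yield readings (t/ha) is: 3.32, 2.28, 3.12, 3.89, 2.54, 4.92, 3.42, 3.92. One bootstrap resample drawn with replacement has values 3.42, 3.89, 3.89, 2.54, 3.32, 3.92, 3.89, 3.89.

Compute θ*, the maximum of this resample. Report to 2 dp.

Maximum = 3.92

θ* = 3.92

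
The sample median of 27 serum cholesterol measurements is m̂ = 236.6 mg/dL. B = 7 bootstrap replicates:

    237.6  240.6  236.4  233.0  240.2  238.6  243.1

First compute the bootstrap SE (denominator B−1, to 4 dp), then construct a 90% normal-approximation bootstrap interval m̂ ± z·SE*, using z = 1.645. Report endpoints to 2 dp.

Mean of replicates = 238.5000; sum of squared deviations = 63.9400; SE* = √(63.9400/6) = 3.2645
Margin = 1.645 × 3.2645 = 5.370
Interval: 236.6 ± 5.370

(231.23, 241.97)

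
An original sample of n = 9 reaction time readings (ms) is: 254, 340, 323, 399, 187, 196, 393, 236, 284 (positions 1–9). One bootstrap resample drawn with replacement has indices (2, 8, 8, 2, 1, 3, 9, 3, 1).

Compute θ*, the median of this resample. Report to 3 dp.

θ* = 284.000

Resample values: 340, 236, 236, 340, 254, 323, 284, 323, 254.
Sorted: 236, 236, 254, 254, 284, 323, 323, 340, 340
Median = middle value = 284.000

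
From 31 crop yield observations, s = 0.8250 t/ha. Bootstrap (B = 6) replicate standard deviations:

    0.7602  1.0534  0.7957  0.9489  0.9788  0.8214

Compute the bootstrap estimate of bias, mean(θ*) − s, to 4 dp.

bias = +0.0681

mean(θ*) = (0.7602 + 1.0534 + 0.7957 + 0.9489 + 0.9788 + 0.8214) / 6 = 0.89307
bias = 0.89307 − 0.8250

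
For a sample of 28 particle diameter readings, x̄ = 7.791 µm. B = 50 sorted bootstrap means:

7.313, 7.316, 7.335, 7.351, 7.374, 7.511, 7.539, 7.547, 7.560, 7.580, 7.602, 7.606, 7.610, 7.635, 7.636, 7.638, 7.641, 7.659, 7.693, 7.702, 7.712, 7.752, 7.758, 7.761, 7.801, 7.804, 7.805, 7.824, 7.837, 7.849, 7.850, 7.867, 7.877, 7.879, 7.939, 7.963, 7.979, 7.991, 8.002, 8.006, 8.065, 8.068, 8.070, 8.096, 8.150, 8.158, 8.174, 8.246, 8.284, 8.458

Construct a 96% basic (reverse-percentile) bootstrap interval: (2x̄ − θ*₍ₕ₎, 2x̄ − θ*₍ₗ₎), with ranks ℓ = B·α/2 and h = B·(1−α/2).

(7.298, 8.269)

Percentile endpoints at ranks 1 and 49: θ*₍1₎ = 7.313, θ*₍49₎ = 8.284.
Basic interval reflects these around x̄:
  lower = 2 × 7.791 − 8.284 = 7.298
  upper = 2 × 7.791 − 7.313 = 8.269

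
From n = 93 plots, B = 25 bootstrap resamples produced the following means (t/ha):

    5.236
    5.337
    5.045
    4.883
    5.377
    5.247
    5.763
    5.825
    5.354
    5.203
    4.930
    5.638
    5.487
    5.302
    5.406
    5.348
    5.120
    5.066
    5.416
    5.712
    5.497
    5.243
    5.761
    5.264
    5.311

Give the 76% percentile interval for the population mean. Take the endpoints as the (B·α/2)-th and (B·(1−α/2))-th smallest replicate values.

(5.045, 5.712)

Sorted replicates: 4.883, 4.930, 5.045, 5.066, 5.120, 5.203, 5.236, 5.243, 5.247, 5.264, 5.302, 5.311, 5.337, 5.348, 5.354, 5.377, 5.406, 5.416, 5.487, 5.497, 5.638, 5.712, 5.761, 5.763, 5.825
α = 0.24; lower rank = 25 × 0.120 = 3; upper rank = 25 × 0.880 = 22.
The 3rd smallest replicate is 5.045; the 22nd is 5.712.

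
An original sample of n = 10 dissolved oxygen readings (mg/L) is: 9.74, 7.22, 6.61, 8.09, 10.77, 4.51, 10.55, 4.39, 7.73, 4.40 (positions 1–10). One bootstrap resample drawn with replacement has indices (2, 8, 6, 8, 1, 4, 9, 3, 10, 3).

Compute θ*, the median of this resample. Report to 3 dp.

θ* = 6.610

Resample values: 7.22, 4.39, 4.51, 4.39, 9.74, 8.09, 7.73, 6.61, 4.40, 6.61.
Sorted: 4.39, 4.39, 4.40, 4.51, 6.61, 6.61, 7.22, 7.73, 8.09, 9.74
Median = average of the two middle values = 6.610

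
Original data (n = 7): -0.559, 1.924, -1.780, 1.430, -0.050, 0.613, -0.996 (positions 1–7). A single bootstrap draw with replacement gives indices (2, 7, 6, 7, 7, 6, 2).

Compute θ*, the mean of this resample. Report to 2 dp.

θ* = 0.30

Resample values: 1.924, -0.996, 0.613, -0.996, -0.996, 0.613, 1.924.
Mean = (1.924 + (-0.996) + 0.613 + (-0.996) + (-0.996) + 0.613 + 1.924) / 7 = 2.0860 / 7 = 0.30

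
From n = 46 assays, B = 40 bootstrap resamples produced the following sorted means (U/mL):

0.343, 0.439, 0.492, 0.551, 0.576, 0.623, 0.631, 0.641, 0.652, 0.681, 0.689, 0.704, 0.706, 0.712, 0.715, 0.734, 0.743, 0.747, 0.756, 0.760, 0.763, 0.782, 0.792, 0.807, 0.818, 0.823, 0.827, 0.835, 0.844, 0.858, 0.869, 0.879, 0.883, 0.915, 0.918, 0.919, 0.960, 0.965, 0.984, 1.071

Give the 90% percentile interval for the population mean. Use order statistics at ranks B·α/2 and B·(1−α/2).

α = 0.10; lower rank = 40 × 0.050 = 2; upper rank = 40 × 0.950 = 38.
The 2nd smallest replicate is 0.439; the 38th is 0.965.

(0.439, 0.965)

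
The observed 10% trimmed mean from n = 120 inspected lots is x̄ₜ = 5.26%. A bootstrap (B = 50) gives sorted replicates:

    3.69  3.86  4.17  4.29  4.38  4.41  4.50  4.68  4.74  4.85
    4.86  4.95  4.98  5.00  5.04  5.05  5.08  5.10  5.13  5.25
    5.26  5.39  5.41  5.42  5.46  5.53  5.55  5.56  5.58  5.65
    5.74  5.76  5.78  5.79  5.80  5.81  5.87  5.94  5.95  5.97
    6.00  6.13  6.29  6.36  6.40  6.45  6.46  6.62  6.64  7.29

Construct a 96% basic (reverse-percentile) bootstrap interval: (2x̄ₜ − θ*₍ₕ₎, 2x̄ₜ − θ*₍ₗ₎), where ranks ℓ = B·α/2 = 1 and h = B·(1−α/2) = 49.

Percentile endpoints at ranks 1 and 49: θ*₍1₎ = 3.69, θ*₍49₎ = 6.64.
Basic interval reflects these around x̄ₜ:
  lower = 2 × 5.26 − 6.64 = 3.88
  upper = 2 × 5.26 − 3.69 = 6.83

(3.88, 6.83)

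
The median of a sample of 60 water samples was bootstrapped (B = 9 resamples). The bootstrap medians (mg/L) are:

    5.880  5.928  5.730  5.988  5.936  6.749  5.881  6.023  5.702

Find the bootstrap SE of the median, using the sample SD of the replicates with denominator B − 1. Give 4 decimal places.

Bootstrap SE is the standard deviation of the 9 replicate medians.
Mean of replicates: (5.880 + 5.928 + 5.730 + 5.988 + 5.936 + 6.749 + 5.881 + 6.023 + 5.702) / 9 = 53.81700 / 9 = 5.97967
Sum of squared deviations: (−0.09967)² + (−0.05167)² + (−0.24967)² + (+0.00833)² + (−0.04367)² + (+0.76933)² + (−0.09867)² + (+0.04333)² + (−0.27767)² = 0.75750
Variance = 0.75750 / 8 = 0.09469
SE* = √0.09469

SE* = 0.3077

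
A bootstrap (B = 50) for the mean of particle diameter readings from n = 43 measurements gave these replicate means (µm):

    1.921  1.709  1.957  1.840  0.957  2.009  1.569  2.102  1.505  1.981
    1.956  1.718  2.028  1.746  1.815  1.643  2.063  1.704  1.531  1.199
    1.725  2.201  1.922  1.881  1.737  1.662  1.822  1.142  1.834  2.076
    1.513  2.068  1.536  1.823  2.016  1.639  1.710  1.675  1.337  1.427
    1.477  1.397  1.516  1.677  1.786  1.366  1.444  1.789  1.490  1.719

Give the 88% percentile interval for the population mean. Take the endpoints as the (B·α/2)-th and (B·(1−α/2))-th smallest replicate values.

(1.199, 2.068)

Sorted replicates: 0.957, 1.142, 1.199, 1.337, 1.366, 1.397, 1.427, 1.444, 1.477, 1.490, 1.505, 1.513, 1.516, 1.531, 1.536, 1.569, 1.639, 1.643, 1.662, 1.675, 1.677, 1.704, 1.709, 1.710, 1.718, 1.719, 1.725, 1.737, 1.746, 1.786, 1.789, 1.815, 1.822, 1.823, 1.834, 1.840, 1.881, 1.921, 1.922, 1.956, 1.957, 1.981, 2.009, 2.016, 2.028, 2.063, 2.068, 2.076, 2.102, 2.201
α = 0.12; lower rank = 50 × 0.060 = 3; upper rank = 50 × 0.940 = 47.
The 3rd smallest replicate is 1.199; the 47th is 2.068.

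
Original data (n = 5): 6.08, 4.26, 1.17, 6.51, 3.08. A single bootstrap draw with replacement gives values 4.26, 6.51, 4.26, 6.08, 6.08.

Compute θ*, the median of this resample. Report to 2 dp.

Sorted: 4.26, 4.26, 6.08, 6.08, 6.51
Median = middle value = 6.08

θ* = 6.08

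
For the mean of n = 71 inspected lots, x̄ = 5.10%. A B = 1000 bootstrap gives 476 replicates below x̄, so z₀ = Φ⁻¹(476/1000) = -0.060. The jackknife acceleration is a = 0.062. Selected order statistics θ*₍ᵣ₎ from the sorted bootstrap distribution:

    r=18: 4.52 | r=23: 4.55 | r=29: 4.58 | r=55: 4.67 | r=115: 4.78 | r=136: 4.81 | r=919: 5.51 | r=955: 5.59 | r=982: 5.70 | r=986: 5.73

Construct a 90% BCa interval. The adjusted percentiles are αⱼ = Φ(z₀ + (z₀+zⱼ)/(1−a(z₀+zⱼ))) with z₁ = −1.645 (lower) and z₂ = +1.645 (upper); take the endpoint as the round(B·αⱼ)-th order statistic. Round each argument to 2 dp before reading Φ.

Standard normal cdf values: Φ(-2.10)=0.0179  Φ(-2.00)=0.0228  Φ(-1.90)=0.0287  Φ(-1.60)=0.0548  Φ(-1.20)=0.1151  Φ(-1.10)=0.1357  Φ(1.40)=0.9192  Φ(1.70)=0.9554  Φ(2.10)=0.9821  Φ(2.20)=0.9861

Lower: z₀ + z₁ = -0.060 + (-1.645) = -1.705; 1 − a(z₀+z₁) = 1 − (0.062)(-1.705) = 1.1057; argument = -0.060 + (-1.705)/1.1057 = -1.6020 → -1.60.
α₁ = Φ(-1.60) = 0.0548; rank = round(1000 × 0.0548) = 55; θ*₍55₎ = 4.67.
Upper: z₀ + z₂ = 1.585; 1 − a(z₀+z₂) = 0.9017; argument = 1.6977 → 1.70; α₂ = 0.9554; rank = 955; θ*₍955₎ = 5.59.

(4.67, 5.59)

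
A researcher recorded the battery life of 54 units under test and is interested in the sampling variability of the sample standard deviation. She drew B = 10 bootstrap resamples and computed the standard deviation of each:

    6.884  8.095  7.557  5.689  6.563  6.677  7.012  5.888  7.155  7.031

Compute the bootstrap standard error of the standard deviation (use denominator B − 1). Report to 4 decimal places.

Bootstrap SE is the standard deviation of the 10 replicate standard deviations.
Mean of replicates: (6.884 + 8.095 + 7.557 + 5.689 + 6.563 + 6.677 + 7.012 + 5.888 + 7.155 + 7.031) / 10 = 68.55100 / 10 = 6.85510
Sum of squared deviations: (+0.02890)² + (+1.23990)² + (+0.70190)² + (−1.16610)² + (−0.29210)² + (−0.17810)² + (+0.15690)² + (−0.96710)² + (+0.29990)² + (+0.17590)² = 4.58846
Variance = 4.58846 / 9 = 0.50983
SE* = √0.50983

SE* = 0.7140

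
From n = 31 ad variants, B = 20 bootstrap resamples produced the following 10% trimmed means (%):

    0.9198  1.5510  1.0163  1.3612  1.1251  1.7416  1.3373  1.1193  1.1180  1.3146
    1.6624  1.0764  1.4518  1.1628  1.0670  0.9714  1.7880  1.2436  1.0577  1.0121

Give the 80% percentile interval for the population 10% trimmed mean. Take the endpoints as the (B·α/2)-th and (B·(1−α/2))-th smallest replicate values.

(0.9714, 1.6624)

Sorted replicates: 0.9198, 0.9714, 1.0121, 1.0163, 1.0577, 1.0670, 1.0764, 1.1180, 1.1193, 1.1251, 1.1628, 1.2436, 1.3146, 1.3373, 1.3612, 1.4518, 1.5510, 1.6624, 1.7416, 1.7880
α = 0.20; lower rank = 20 × 0.100 = 2; upper rank = 20 × 0.900 = 18.
The 2nd smallest replicate is 0.9714; the 18th is 1.6624.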